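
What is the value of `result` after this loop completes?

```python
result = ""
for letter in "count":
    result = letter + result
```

Reverse 'count'
`result` takes the values: "" → "c" → "oc" → "uoc" → "nuoc" → "tnuoc"

Answer: "tnuoc"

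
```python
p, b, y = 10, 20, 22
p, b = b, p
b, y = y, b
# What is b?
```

Trace:
`p, b, y = 10, 20, 22` → p = 10; b = 20; y = 22
`p, b = b, p` → p = 20; b = 10
`b, y = y, b` → b = 22; y = 10
So b = 22

Answer: 22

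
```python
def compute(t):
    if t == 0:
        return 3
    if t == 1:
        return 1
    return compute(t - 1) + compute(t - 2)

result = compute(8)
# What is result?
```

Build up from base cases: compute(0)=3, compute(1)=1, compute(2)=4, compute(3)=5, compute(4)=9, compute(5)=14, compute(6)=23, ..., compute(8)=60

Answer: 60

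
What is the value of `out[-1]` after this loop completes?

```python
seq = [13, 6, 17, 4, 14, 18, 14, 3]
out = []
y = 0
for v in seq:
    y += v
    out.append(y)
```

Cumulative sum ends at 89
`out` takes the values: [] → [13] → [13, 19] → [13, 19, 36] → [13, 19, 36, 40] → [13, 19, 36, 40, 54] → [13, 19, 36, 40, 54, 72] → [13, 19, 36, 40, 54, 72, 86] → [13, 19, 36, 40, 54, 72, 86, 89]
So `out[-1]` = 89

Answer: 89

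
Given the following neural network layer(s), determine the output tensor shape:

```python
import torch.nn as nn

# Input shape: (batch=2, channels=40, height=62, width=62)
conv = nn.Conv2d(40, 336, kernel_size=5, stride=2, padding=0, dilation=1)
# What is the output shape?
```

Input: (2, 40, 62, 62) -> Output: (2, 336, 29, 29)

Answer: (2, 336, 29, 29)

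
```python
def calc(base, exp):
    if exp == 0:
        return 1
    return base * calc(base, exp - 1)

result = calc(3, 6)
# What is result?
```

calc(3, 6) = 3 * 3 * 3 * 3 * 3 * 3 = 729

Answer: 729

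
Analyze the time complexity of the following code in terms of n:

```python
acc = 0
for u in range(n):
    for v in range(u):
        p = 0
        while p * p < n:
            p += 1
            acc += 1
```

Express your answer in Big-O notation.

Each loop level contributes: n × n × √n. Multiplying the contributions gives O(n^2√n).

Answer: O(n^2√n)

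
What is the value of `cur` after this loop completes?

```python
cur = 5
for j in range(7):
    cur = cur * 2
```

Multiply by 2, 7 times: 5 * 2^7 = 640
`cur` takes the values: 5 → 10 → 20 → 40 → 80 → 160 → 320 → 640

Answer: 640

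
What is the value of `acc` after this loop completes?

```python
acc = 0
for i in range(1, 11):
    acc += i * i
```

Sum of squares 1² to 10² = 385
`acc` takes the values: 0 → 1 → 5 → 14 → 30 → 55 → 91 → 140 → 204 → 285 → 385

Answer: 385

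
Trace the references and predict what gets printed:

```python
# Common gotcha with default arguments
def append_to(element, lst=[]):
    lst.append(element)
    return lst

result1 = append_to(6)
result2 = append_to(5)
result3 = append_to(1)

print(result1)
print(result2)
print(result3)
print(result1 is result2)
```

Key concept: mutable default argument gotcha.
Step by step:
`result1 = append_to(6)` → result1 = [6]
`result2 = append_to(5)` → result1 = [6, 5] (same object as result2); result2 = [6, 5] (same object as result1)
`result3 = append_to(1)` → result1 = [6, 5, 1] (same object as result2, result3); result2 = [6, 5, 1] (same object as result1, result3); result3 = [6, 5, 1] (same object as result1, result2)
`print(result1)` → prints [6, 5, 1]
`print(result2)` → prints [6, 5, 1]
`print(result3)` → prints [6, 5, 1]
`print(result1 is result2)` → prints True

Answer:
[6, 5, 1]
[6, 5, 1]
[6, 5, 1]
True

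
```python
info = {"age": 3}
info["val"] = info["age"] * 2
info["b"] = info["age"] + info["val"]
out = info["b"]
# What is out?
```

Trace:
`info = {"age": 3}` → info = {'age': 3}
`info["val"] = info["age"] * 2` → info = {'age': 3, 'val': 6}
`info["b"] = info["age"] + info["val"]` → info = {'age': 3, 'val': 6, 'b': 9}
`out = info["b"]` → out = 9
So out = 9

Answer: 9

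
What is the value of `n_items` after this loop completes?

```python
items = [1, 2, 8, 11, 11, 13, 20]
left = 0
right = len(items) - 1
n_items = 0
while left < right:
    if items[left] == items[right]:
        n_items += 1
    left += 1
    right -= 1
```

Count matching pairs from ends
`n_items` takes the values: 0

Answer: 0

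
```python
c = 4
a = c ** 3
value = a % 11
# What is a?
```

Trace:
`c = 4` → c = 4
`a = c ** 3` → a = 64
`value = a % 11` → value = 9
So a = 64

Answer: 64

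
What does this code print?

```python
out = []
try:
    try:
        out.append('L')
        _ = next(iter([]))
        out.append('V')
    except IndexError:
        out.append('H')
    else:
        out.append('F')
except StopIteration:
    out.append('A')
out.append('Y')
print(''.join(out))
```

Execution trace: 'L' (try body) → 'A' (outer except StopIteration) → 'Y' (after the try/except). Output: LAY

Answer: LAY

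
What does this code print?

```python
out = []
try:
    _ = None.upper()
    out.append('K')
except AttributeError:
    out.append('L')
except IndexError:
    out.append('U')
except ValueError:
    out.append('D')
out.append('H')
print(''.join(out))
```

Execution trace: 'L' (except AttributeError) → 'H' (after the try/except). Output: LH

Answer: LH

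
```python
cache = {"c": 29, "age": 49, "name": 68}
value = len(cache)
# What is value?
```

Trace:
`cache = {"c": 29, "age": 49, "name": 68}` → cache = {'c': 29, 'age': 49, 'name': 68}
`value = len(cache)` → value = 3
So value = 3

Answer: 3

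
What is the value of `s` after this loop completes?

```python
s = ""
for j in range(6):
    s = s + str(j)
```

Concatenate digits 0 to 5
`s` takes the values: "" → "0" → "01" → "012" → "0123" → "01234" → "012345"

Answer: "012345"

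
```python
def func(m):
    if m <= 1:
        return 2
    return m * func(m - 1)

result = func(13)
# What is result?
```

func(13) = 13 * 12 * 11 * 10 * 9 * 8 * 7 * 6 * 5 * 4 * 3 * 2 * 2 = 12454041600

Answer: 12454041600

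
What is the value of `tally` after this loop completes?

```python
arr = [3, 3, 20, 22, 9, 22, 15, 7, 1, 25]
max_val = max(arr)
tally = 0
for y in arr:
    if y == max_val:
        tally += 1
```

Count of max value 25 in [3, 3, 20, 22, 9, 22, 15, 7, 1, 25]
`tally` takes the values: 0 → 1

Answer: 1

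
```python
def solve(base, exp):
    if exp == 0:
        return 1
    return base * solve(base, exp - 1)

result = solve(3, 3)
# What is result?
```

solve(3, 3) = 3 * 3 * 3 = 27

Answer: 27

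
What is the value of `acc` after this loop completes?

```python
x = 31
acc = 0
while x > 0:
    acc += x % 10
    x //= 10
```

Sum digits of 31
`acc` takes the values: 0 → 1 → 4

Answer: 4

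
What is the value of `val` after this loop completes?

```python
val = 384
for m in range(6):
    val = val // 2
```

Halve 6 times: 384 // 2^6 = 6
`val` takes the values: 384 → 192 → 96 → 48 → 24 → 12 → 6

Answer: 6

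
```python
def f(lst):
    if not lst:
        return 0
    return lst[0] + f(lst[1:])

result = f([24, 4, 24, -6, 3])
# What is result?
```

24 + 4 + 24 + (-6) + 3 + 0 = 49

Answer: 49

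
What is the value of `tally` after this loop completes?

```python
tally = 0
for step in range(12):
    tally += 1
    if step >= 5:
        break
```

Loop breaks when step reaches 5, tally is 6
`tally` takes the values: 0 → 1 → 2 → 3 → 4 → 5 → 6

Answer: 6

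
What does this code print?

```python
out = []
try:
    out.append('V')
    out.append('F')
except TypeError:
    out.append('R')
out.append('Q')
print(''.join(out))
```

Execution trace: 'V' (try body) → 'F' (try body, no exception) → 'Q' (after the try/except). Output: VFQ

Answer: VFQ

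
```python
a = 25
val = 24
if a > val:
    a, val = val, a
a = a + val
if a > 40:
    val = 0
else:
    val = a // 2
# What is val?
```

Trace:
`a = 25` → a = 25
`val = 24` → val = 24
`if a > val: ...` → a > val is True → a = 24; val = 25
`a = a + val` → a = 49
`if a > 40: ...` → a > 40 is True → val = 0
So val = 0

Answer: 0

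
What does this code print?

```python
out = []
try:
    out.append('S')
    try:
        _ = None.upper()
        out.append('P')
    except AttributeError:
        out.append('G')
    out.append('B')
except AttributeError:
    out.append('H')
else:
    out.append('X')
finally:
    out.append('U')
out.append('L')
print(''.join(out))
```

Execution trace: 'S' (try body) → 'G' (inner except AttributeError) → 'B' (try body, no exception) → 'X' (else) → 'U' (finally) → 'L' (after the try/except). Output: SGBXUL

Answer: SGBXUL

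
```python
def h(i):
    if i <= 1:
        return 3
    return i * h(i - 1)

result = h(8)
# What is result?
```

h(8) = 8 * 7 * 6 * 5 * 4 * 3 * 2 * 3 = 120960

Answer: 120960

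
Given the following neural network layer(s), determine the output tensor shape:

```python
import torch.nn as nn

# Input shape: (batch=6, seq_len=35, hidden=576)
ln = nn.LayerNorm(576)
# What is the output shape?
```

Input: (6, 35, 576) -> Output: (6, 35, 576)

Answer: (6, 35, 576)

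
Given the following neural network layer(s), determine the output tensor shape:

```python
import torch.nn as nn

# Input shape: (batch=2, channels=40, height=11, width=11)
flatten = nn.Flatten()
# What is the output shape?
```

Input: (2, 40, 11, 11) -> Output: (2, 4840)

Answer: (2, 4840)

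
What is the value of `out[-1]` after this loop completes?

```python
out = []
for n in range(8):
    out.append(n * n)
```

Last element of squares 0 to 7
`out` takes the values: [] → [0] → [0, 1] → [0, 1, 4] → [0, 1, 4, 9] → [0, 1, 4, 9, 16] → [0, 1, 4, 9, 16, 25] → [0, 1, 4, 9, 16, 25, 36] → [0, 1, 4, 9, 16, 25, 36, 49]
So `out[-1]` = 49

Answer: 49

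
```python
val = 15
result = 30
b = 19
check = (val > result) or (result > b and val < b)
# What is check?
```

Trace:
`val = 15` → val = 15
`result = 30` → result = 30
`b = 19` → b = 19
`check = (val > result) or (result > b and val < b)` → check = True
So check = True

Answer: True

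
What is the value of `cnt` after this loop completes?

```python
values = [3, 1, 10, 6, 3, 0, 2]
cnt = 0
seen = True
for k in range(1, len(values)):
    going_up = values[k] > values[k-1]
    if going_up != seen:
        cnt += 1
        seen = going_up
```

Count direction changes in [3, 1, 10, 6, 3, 0, 2]
`cnt` takes the values: 0 → 1 → 2 → 3 → 4

Answer: 4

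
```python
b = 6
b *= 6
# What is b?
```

Trace:
`b = 6` → b = 6
`b *= 6` → b = 36
So b = 36

Answer: 36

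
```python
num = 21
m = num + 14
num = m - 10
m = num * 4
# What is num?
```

Trace:
`num = 21` → num = 21
`m = num + 14` → m = 35
`num = m - 10` → num = 25
`m = num * 4` → m = 100
So num = 25

Answer: 25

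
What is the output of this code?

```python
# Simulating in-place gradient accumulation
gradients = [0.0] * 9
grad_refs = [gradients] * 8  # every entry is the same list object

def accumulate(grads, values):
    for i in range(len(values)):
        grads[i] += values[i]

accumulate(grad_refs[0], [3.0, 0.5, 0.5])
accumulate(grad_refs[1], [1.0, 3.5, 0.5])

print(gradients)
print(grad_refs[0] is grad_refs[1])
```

Key concept: gradient accumulation aliasing.
Step by step:
`gradients = [0.0] * 9` → gradients = [0.0, 0.0, 0.0, 0.0, 0.0, 0.0, 0.0, 0.0, 0.0]
`grad_refs = [gradients] * 8` → grad_refs = [[0.0, 0.0, 0.0, 0.0, 0.0, 0.0, 0.0, 0.0, 0.0], [0.0, 0.0, 0.0, 0.0, 0.0, 0.0, 0.0, 0.0, 0.0], [0.0, 0.0, 0.0, 0.0, 0.0, 0.0, 0.0, 0.0, 0.0], [0.0, 0.0, 0.0, 0.0, 0.0, 0.0, 0.0, 0.0, 0.0], [0.0, 0.0, 0.0, 0.0, 0.0, 0.0, 0.0, 0.0, 0.0], [0.0, 0.0, 0.0, 0.0, 0.0, 0.0, 0.0, 0.0, 0.0], [0.0, 0.0, 0.0, 0.0, 0.0, 0.0, 0.0, 0.0, 0.0], [0.0, 0.0, 0.0, 0.0, 0.0, 0.0, 0.0, 0.0, 0.0]]
`accumulate(grad_refs[0], [3.0, 0.5, 0.5])` → gradients = [3.0, 0.5, 0.5, 0.0, 0.0, 0.0, 0.0, 0.0, 0.0]; grad_refs = [[3.0, 0.5, 0.5, 0.0, 0.0, 0.0, 0.0, 0.0, 0.0], [3.0, 0.5, 0.5, 0.0, 0.0, 0.0, 0.0, 0.0, 0.0], [3.0, 0.5, 0.5, 0.0, 0.0, 0.0, 0.0, 0.0, 0.0], [3.0, 0.5, 0.5, 0.0, 0.0, 0.0, 0.0, 0.0, 0.0], [3.0, 0.5, 0.5, 0.0, 0.0, 0.0, 0.0, 0.0, 0.0], [3.0, 0.5, 0.5, 0.0, 0.0, 0.0, 0.0, 0.0, 0.0], [3.0, 0.5, 0.5, 0.0, 0.0, 0.0, 0.0, 0.0, 0.0], [3.0, 0.5, 0.5, 0.0, 0.0, 0.0, 0.0, 0.0, 0.0]]
`accumulate(grad_refs[1], [1.0, 3.5, 0.5])` → gradients = [4.0, 4.0, 1.0, 0.0, 0.0, 0.0, 0.0, 0.0, 0.0]; grad_refs = [[4.0, 4.0, 1.0, 0.0, 0.0, 0.0, 0.0, 0.0, 0.0], [4.0, 4.0, 1.0, 0.0, 0.0, 0.0, 0.0, 0.0, 0.0], [4.0, 4.0, 1.0, 0.0, 0.0, 0.0, 0.0, 0.0, 0.0], [4.0, 4.0, 1.0, 0.0, 0.0, 0.0, 0.0, 0.0, 0.0], [4.0, 4.0, 1.0, 0.0, 0.0, 0.0, 0.0, 0.0, 0.0], [4.0, 4.0, 1.0, 0.0, 0.0, 0.0, 0.0, 0.0, 0.0], [4.0, 4.0, 1.0, 0.0, 0.0, 0.0, 0.0, 0.0, 0.0], [4.0, 4.0, 1.0, 0.0, 0.0, 0.0, 0.0, 0.0, 0.0]]
`print(gradients)` → prints [4.0, 4.0, 1.0, 0.0, 0.0, 0.0, 0.0, 0.0, 0.0]
`print(grad_refs[0] is grad_refs[1])` → prints True

Answer:
[4.0, 4.0, 1.0, 0.0, 0.0, 0.0, 0.0, 0.0, 0.0]
True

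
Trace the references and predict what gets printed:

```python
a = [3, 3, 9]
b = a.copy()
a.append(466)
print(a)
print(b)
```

Key concept: list.copy() creates independent copy.
Step by step:
`a = [3, 3, 9]` → a = [3, 3, 9]
`b = a.copy()` → b = [3, 3, 9]
`a.append(466)` → a = [3, 3, 9, 466]
`print(a)` → prints [3, 3, 9, 466]
`print(b)` → prints [3, 3, 9]

Answer:
[3, 3, 9, 466]
[3, 3, 9]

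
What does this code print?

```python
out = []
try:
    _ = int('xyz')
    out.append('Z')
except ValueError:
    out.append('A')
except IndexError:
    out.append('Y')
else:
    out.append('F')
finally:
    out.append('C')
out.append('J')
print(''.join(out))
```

Execution trace: 'A' (except ValueError) → 'C' (finally) → 'J' (after the try/except). Output: ACJ

Answer: ACJ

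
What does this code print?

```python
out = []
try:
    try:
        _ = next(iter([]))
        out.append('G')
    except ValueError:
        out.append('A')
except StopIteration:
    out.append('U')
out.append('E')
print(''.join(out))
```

Execution trace: 'U' (outer except StopIteration) → 'E' (after the try/except). Output: UE

Answer: UE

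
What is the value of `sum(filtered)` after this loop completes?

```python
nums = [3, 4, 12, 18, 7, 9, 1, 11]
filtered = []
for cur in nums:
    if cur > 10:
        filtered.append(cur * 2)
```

Sum of doubled values > 10
`filtered` takes the values: [] → [24] → [24, 36] → [24, 36, 22]
So `sum(filtered)` = 82

Answer: 82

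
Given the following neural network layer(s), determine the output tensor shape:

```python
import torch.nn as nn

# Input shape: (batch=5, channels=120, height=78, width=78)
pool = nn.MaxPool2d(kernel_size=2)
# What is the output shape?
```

Input: (5, 120, 78, 78) -> Output: (5, 120, 39, 39)

Answer: (5, 120, 39, 39)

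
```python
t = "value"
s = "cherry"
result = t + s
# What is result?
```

Trace:
`t = "value"` → t = 'value'
`s = "cherry"` → s = 'cherry'
`result = t + s` → result = 'valuecherry'
So result = 'valuecherry'

Answer: 'valuecherry'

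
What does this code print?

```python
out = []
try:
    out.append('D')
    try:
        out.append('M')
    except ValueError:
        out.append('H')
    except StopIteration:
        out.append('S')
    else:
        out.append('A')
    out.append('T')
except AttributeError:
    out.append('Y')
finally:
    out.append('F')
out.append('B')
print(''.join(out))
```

Execution trace: 'D' (try body) → 'M' (inner try body, no exception) → 'A' (inner else) → 'T' (try body, no exception) → 'F' (finally) → 'B' (after the try/except). Output: DMATFB

Answer: DMATFB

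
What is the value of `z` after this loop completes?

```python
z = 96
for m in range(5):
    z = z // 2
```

Halve 5 times: 96 // 2^5 = 3
`z` takes the values: 96 → 48 → 24 → 12 → 6 → 3

Answer: 3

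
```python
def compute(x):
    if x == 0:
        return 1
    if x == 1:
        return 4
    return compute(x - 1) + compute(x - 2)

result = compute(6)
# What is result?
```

Build up from base cases: compute(0)=1, compute(1)=4, compute(2)=5, compute(3)=9, compute(4)=14, compute(5)=23, compute(6)=37

Answer: 37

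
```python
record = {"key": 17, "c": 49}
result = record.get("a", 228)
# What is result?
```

Trace:
`record = {"key": 17, "c": 49}` → record = {'key': 17, 'c': 49}
`result = record.get("a", 228)` → result = 228
So result = 228

Answer: 228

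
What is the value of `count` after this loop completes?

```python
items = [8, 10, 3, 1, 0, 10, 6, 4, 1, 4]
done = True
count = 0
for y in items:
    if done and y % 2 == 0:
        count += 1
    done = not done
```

Count even values at even positions
`count` takes the values: 0 → 1 → 2 → 3

Answer: 3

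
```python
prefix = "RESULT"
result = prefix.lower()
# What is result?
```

Trace:
`prefix = "RESULT"` → prefix = 'RESULT'
`result = prefix.lower()` → result = 'result'
So result = 'result'

Answer: 'result'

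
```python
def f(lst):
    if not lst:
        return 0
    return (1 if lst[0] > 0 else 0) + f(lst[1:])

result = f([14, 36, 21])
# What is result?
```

Count of positive elements in [14, 36, 21] = 3

Answer: 3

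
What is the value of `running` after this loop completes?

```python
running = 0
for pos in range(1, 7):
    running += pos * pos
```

Sum of squares 1² to 6² = 91
`running` takes the values: 0 → 1 → 5 → 14 → 30 → 55 → 91

Answer: 91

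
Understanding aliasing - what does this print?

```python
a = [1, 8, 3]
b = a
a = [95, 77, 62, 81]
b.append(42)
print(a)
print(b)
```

Key concept: rebinding vs mutation: a is rebound to a new list, b still points at the original.
Step by step:
`a = [1, 8, 3]` → a = [1, 8, 3]
`b = a` → b = [1, 8, 3] (same object as a)
`a = [95, 77, 62, 81]` → a = [95, 77, 62, 81]
`b.append(42)` → b = [1, 8, 3, 42]
`print(a)` → prints [95, 77, 62, 81]
`print(b)` → prints [1, 8, 3, 42]

Answer:
[95, 77, 62, 81]
[1, 8, 3, 42]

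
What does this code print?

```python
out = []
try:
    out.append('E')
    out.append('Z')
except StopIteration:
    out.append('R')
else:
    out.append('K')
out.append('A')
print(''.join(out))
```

Execution trace: 'E' (try body) → 'Z' (try body, no exception) → 'K' (else) → 'A' (after the try/except). Output: EZKA

Answer: EZKA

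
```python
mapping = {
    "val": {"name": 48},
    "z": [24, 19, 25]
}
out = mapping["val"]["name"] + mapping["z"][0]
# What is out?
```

Trace:
`mapping = { ...` → mapping = {'val': {'name': 48}, 'z': [24, 19, 25]}
`out = mapping["val"]["name"] + mapping["z"][0]` → out = 72
So out = 72

Answer: 72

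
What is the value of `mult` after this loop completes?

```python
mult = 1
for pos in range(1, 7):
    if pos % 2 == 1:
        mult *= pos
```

Product of odd numbers 1 to 6
`mult` takes the values: 1 → 3 → 15

Answer: 15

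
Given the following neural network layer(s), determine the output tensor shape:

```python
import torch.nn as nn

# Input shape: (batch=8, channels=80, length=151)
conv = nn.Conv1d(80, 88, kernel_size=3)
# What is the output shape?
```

Input: (8, 80, 151) -> Output: (8, 88, 149)

Answer: (8, 88, 149)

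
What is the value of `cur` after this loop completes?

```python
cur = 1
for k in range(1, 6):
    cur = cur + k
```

Start at 1, add 1 through 5
`cur` takes the values: 1 → 2 → 4 → 7 → 11 → 16

Answer: 16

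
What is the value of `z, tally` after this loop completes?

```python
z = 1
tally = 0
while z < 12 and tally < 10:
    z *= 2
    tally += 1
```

Double until >= 12 or 10 iterations
`z, tally` takes the values: (1, 0) → (2, 0) → (2, 1) → (4, 1) → (4, 2) → (8, 2) → (8, 3) → (16, 3) → (16, 4)

Answer: 16, 4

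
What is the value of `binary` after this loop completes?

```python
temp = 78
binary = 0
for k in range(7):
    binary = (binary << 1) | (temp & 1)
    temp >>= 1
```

Reverse lowest 7 bits of 78
`binary` takes the values: 0 → 1 → 3 → 7 → 14 → 28 → 57

Answer: 57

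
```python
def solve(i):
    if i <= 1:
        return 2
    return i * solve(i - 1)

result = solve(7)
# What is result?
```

solve(7) = 7 * 6 * 5 * 4 * 3 * 2 * 2 = 10080

Answer: 10080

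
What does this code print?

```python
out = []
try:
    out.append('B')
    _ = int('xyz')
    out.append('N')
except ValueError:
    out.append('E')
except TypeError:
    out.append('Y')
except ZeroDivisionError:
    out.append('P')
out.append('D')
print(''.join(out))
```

Execution trace: 'B' (try body) → 'E' (except ValueError) → 'D' (after the try/except). Output: BED

Answer: BED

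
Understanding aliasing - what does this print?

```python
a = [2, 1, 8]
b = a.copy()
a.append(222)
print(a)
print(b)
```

Key concept: list.copy() creates independent copy.
Step by step:
`a = [2, 1, 8]` → a = [2, 1, 8]
`b = a.copy()` → b = [2, 1, 8]
`a.append(222)` → a = [2, 1, 8, 222]
`print(a)` → prints [2, 1, 8, 222]
`print(b)` → prints [2, 1, 8]

Answer:
[2, 1, 8, 222]
[2, 1, 8]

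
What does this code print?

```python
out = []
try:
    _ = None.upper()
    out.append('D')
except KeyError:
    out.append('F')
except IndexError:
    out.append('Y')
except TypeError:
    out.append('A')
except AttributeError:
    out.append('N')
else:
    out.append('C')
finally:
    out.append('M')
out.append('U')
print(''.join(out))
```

Execution trace: 'N' (except AttributeError) → 'M' (finally) → 'U' (after the try/except). Output: NMU

Answer: NMU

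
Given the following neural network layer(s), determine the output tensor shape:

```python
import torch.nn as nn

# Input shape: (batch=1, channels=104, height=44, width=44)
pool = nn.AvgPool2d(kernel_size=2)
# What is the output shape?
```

Input: (1, 104, 44, 44) -> Output: (1, 104, 22, 22)

Answer: (1, 104, 22, 22)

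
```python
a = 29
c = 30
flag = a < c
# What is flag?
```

Trace:
`a = 29` → a = 29
`c = 30` → c = 30
`flag = a < c` → flag = True
So flag = True

Answer: True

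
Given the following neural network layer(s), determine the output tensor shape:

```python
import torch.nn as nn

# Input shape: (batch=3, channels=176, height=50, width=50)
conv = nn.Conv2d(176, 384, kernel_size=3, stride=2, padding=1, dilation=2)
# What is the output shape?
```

Input: (3, 176, 50, 50) -> Output: (3, 384, 24, 24)

Answer: (3, 384, 24, 24)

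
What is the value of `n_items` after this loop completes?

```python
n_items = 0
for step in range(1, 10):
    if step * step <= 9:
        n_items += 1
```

Count numbers where step² ≤ 9
`n_items` takes the values: 0 → 1 → 2 → 3

Answer: 3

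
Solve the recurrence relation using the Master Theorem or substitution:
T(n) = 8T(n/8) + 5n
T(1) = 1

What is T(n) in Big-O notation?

By Master Theorem: a=8, b=8, f(n)=5n. Since log_8(8) = 1 and f(n) = Θ(n^1), Case 2 applies. T(n) = O(n log n).

Answer: O(n log n)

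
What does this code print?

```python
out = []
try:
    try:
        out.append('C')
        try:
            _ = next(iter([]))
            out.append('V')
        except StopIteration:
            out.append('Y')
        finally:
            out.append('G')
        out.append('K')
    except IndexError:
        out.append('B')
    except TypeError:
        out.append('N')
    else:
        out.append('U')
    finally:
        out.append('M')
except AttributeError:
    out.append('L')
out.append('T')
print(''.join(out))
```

Execution trace: 'C' (try body) → 'Y' (inner except StopIteration) → 'G' (inner finally) → 'K' (try body, no exception) → 'U' (else) → 'M' (finally) → 'T' (after the try/except). Output: CYGKUMT

Answer: CYGKUMT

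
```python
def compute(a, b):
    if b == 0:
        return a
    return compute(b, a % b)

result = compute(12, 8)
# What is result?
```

compute(12, 8) -> compute(8, 4) -> compute(4, 0) -> 4

Answer: 4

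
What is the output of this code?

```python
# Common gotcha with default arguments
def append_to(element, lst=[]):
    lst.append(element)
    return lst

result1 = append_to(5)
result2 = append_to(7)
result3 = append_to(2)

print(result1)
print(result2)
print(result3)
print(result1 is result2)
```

Key concept: mutable default argument gotcha.
Step by step:
`result1 = append_to(5)` → result1 = [5]
`result2 = append_to(7)` → result1 = [5, 7] (same object as result2); result2 = [5, 7] (same object as result1)
`result3 = append_to(2)` → result1 = [5, 7, 2] (same object as result2, result3); result2 = [5, 7, 2] (same object as result1, result3); result3 = [5, 7, 2] (same object as result1, result2)
`print(result1)` → prints [5, 7, 2]
`print(result2)` → prints [5, 7, 2]
`print(result3)` → prints [5, 7, 2]
`print(result1 is result2)` → prints True

Answer:
[5, 7, 2]
[5, 7, 2]
[5, 7, 2]
True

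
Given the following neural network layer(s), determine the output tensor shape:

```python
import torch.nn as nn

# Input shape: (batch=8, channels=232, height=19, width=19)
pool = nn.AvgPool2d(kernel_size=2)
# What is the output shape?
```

Input: (8, 232, 19, 19) -> Output: (8, 232, 9, 9)

Answer: (8, 232, 9, 9)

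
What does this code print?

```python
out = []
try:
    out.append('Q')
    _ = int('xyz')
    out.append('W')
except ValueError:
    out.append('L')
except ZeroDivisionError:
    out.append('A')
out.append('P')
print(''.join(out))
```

Execution trace: 'Q' (try body) → 'L' (except ValueError) → 'P' (after the try/except). Output: QLP

Answer: QLP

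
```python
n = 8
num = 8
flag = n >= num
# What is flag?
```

Trace:
`n = 8` → n = 8
`num = 8` → num = 8
`flag = n >= num` → flag = True
So flag = True

Answer: True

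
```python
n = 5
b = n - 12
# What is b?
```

Trace:
`n = 5` → n = 5
`b = n - 12` → b = -7
So b = -7

Answer: -7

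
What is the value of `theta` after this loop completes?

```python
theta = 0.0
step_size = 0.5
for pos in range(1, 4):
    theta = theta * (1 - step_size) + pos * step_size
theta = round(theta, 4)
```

Moving average with lr=0.5
`theta` takes the values: 0.0 → 0.5 → 1.25 → 2.125

Answer: 2.125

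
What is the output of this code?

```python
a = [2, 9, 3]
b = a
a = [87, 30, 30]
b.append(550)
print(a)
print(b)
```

Key concept: rebinding vs mutation: a is rebound to a new list, b still points at the original.
Step by step:
`a = [2, 9, 3]` → a = [2, 9, 3]
`b = a` → b = [2, 9, 3] (same object as a)
`a = [87, 30, 30]` → a = [87, 30, 30]
`b.append(550)` → b = [2, 9, 3, 550]
`print(a)` → prints [87, 30, 30]
`print(b)` → prints [2, 9, 3, 550]

Answer:
[87, 30, 30]
[2, 9, 3, 550]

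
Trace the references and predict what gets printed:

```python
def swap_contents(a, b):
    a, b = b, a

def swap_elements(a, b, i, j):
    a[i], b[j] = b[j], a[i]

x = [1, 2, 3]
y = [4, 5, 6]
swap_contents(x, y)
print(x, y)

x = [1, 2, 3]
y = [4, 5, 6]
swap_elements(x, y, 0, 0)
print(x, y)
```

Key concept: parameter rebinding vs mutation.
Step by step:
`x = [1, 2, 3]` → x = [1, 2, 3]
`y = [4, 5, 6]` → y = [4, 5, 6]
`swap_contents(x, y)` → no visible change to tracked variables
`print(x, y)` → prints [1, 2, 3] [4, 5, 6]
`x = [1, 2, 3]` → x = [1, 2, 3]
`y = [4, 5, 6]` → y = [4, 5, 6]
`swap_elements(x, y, 0, 0)` → x = [4, 2, 3]; y = [1, 5, 6]
`print(x, y)` → prints [4, 2, 3] [1, 5, 6]

Answer:
[1, 2, 3] [4, 5, 6]
[4, 2, 3] [1, 5, 6]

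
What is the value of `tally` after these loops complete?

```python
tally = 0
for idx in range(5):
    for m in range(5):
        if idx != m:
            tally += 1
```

5² - 5 (exclude diagonal)
`tally` takes the values: 0 → 1 → 2 → 3 → 4 → 5 → 6 → 7 → 8 → 9 → 10 → 11 → 12 → 13 → 14 → 15 → 16 → 17 → 18 → 19 → 20

Answer: 20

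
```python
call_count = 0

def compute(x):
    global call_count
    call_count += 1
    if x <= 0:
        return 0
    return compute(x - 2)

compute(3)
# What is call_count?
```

Linear recursion stepping by 2: 3 calls from x=3 down to ≤0.

Answer: 3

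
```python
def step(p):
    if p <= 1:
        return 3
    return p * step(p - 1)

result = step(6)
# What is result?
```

step(6) = 6 * 5 * 4 * 3 * 2 * 3 = 2160

Answer: 2160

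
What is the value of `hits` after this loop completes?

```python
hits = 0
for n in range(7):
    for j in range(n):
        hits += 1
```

Triangle number: 0+1+2+...+6
`hits` takes the values: 0 → 1 → 2 → 3 → 4 → 5 → 6 → 7 → 8 → 9 → 10 → 11 → 12 → 13 → 14 → 15 → 16 → 17 → 18 → 19 → 20 → 21

Answer: 21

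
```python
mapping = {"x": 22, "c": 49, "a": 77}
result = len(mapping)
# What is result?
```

Trace:
`mapping = {"x": 22, "c": 49, "a": 77}` → mapping = {'x': 22, 'c': 49, 'a': 77}
`result = len(mapping)` → result = 3
So result = 3

Answer: 3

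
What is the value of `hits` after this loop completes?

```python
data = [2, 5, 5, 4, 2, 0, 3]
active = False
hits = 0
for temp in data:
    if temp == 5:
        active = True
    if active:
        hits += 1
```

Count elements after first 5 in [2, 5, 5, 4, 2, 0, 3]
`hits` takes the values: 0 → 1 → 2 → 3 → 4 → 5 → 6

Answer: 6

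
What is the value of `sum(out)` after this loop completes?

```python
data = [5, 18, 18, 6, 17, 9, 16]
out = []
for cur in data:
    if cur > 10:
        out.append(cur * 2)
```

Sum of doubled values > 10
`out` takes the values: [] → [36] → [36, 36] → [36, 36, 34] → [36, 36, 34, 32]
So `sum(out)` = 138

Answer: 138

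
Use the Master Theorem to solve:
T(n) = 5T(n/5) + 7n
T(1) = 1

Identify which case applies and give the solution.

a=5, b=5, f(n)=7n. log_5(5) = 1. Since c=1 = 1, Case 2 applies: T(n) = Θ(n^log_b(a) · log n) = O(n log n).

Answer: O(n log n) - Case 2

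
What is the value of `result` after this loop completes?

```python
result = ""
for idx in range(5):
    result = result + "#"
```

Repeat '#' 5 times
`result` takes the values: "" → "#" → "##" → "###" → "####" → "#####"

Answer: "#####"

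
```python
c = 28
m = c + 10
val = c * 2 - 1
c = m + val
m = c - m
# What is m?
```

Trace:
`c = 28` → c = 28
`m = c + 10` → m = 38
`val = c * 2 - 1` → val = 55
`c = m + val` → c = 93
`m = c - m` → m = 55
So m = 55

Answer: 55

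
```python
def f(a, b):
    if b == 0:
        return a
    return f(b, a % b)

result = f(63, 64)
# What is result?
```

f(63, 64) -> f(64, 63) -> f(63, 1) -> f(1, 0) -> 1

Answer: 1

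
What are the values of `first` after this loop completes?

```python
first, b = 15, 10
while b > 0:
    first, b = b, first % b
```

GCD of 15 and 10
`first` takes the values: 15 → 10 → 5

Answer: 5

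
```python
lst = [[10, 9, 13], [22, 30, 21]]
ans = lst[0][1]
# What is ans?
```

Trace:
`lst = [[10, 9, 13], [22, 30, 21]]` → lst = [[10, 9, 13], [22, 30, 21]]
`ans = lst[0][1]` → ans = 9
So ans = 9

Answer: 9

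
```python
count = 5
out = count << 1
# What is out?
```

Trace:
`count = 5` → count = 5
`out = count << 1` → out = 10
So out = 10

Answer: 10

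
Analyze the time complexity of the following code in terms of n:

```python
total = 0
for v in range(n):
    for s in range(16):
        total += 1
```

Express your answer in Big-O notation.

Each loop level contributes: n × 1. Multiplying the contributions gives O(n).

Answer: O(n)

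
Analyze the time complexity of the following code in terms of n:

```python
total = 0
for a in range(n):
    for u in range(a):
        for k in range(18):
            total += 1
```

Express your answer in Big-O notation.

Each loop level contributes: n × n × 1. Multiplying the contributions gives O(n^2).

Answer: O(n^2)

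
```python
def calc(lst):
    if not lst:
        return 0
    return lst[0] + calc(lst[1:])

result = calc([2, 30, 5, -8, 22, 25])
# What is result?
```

2 + 30 + 5 + (-8) + 22 + 25 + 0 = 76

Answer: 76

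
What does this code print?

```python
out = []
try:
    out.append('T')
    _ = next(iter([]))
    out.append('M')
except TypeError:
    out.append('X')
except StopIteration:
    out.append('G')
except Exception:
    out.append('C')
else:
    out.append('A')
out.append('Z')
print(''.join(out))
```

Execution trace: 'T' (try body) → 'G' (except StopIteration) → 'Z' (after the try/except). Output: TGZ

Answer: TGZ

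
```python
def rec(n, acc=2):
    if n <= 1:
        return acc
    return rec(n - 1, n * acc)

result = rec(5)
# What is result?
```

Accumulator trace (n, acc): (5, 2) -> (4, 10) -> (3, 40) -> (2, 120) -> (1, 240) -> return 240

Answer: 240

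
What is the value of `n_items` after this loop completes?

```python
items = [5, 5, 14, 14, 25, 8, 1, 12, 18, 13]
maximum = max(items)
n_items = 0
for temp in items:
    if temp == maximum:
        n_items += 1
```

Count of max value 25 in [5, 5, 14, 14, 25, 8, 1, 12, 18, 13]
`n_items` takes the values: 0 → 1

Answer: 1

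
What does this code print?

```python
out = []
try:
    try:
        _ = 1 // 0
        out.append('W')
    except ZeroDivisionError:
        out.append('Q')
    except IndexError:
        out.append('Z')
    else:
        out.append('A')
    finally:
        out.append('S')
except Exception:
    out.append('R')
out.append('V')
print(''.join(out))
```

Execution trace: 'Q' (inner except ZeroDivisionError) → 'S' (inner finally) → 'V' (after the try/except). Output: QSV

Answer: QSV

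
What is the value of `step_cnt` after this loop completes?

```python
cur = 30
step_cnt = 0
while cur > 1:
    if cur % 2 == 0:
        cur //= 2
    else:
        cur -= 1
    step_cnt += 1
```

Steps to reduce 30 to 1
`step_cnt` takes the values: 0 → 1 → 2 → 3 → 4 → 5 → 6 → 7

Answer: 7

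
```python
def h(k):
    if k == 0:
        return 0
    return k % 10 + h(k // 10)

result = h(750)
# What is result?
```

Sum of digits of 750: 0 + 5 + 7 = 12

Answer: 12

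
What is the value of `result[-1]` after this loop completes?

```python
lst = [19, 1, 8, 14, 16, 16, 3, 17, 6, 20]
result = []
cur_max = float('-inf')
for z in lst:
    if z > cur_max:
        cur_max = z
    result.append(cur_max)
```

Running max ends at 20
`result` takes the values: [] → [19] → [19, 19] → [19, 19, 19] → [19, 19, 19, 19] → [19, 19, 19, 19, 19] → [19, 19, 19, 19, 19, 19] → [19, 19, 19, 19, 19, 19, 19] → [19, 19, 19, 19, 19, 19, 19, 19] → [19, 19, 19, 19, 19, 19, 19, 19, 19] → [19, 19, 19, 19, 19, 19, 19, 19, 19, 20]
So `result[-1]` = 20

Answer: 20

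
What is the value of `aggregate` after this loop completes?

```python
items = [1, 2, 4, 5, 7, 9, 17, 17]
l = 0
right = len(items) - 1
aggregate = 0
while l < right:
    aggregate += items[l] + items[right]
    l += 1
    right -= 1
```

Sum of pairs from ends
`aggregate` takes the values: 0 → 18 → 37 → 50 → 62

Answer: 62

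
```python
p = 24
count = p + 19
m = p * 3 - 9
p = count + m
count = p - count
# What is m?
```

Trace:
`p = 24` → p = 24
`count = p + 19` → count = 43
`m = p * 3 - 9` → m = 63
`p = count + m` → p = 106
`count = p - count` → count = 63
So m = 63

Answer: 63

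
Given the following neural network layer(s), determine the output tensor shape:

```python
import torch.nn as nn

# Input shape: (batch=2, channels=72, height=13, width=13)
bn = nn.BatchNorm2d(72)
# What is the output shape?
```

Input: (2, 72, 13, 13) -> Output: (2, 72, 13, 13)

Answer: (2, 72, 13, 13)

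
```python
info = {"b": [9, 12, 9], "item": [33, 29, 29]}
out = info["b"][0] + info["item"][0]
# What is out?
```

Trace:
`info = {"b": [9, 12, 9], "item": [33, 29, 29]}` → info = {'b': [9, 12, 9], 'item': [33, 29, 29]}
`out = info["b"][0] + info["item"][0]` → out = 42
So out = 42

Answer: 42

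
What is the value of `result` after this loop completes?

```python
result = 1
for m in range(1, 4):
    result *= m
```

3! = 6
`result` takes the values: 1 → 2 → 6

Answer: 6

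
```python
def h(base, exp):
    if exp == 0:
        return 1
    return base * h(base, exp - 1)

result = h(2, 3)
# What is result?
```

h(2, 3) = 2 * 2 * 2 = 8

Answer: 8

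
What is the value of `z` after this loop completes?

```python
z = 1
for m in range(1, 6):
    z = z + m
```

Start at 1, add 1 through 5
`z` takes the values: 1 → 2 → 4 → 7 → 11 → 16

Answer: 16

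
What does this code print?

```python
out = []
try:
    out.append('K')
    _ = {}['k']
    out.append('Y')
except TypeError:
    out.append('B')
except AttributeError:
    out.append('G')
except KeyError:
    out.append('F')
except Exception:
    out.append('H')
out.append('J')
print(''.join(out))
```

Execution trace: 'K' (try body) → 'F' (except KeyError) → 'J' (after the try/except). Output: KFJ

Answer: KFJ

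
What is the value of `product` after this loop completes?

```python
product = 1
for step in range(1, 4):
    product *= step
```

3! = 6
`product` takes the values: 1 → 2 → 6

Answer: 6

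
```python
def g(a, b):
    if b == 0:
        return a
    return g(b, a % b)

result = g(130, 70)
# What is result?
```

g(130, 70) -> g(70, 60) -> g(60, 10) -> g(10, 0) -> 10

Answer: 10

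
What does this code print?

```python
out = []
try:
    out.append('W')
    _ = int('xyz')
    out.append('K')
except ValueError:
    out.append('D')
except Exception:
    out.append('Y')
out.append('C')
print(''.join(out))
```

Execution trace: 'W' (try body) → 'D' (except ValueError) → 'C' (after the try/except). Output: WDC

Answer: WDC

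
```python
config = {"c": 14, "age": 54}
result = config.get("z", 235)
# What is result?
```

Trace:
`config = {"c": 14, "age": 54}` → config = {'c': 14, 'age': 54}
`result = config.get("z", 235)` → result = 235
So result = 235

Answer: 235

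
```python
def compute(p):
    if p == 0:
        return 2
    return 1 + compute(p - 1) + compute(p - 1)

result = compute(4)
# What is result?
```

compute(p) = 1 + 2·compute(p-1), compute(0)=2. Closed form: (2+1)·2^4 - 1 = 47.

Answer: 47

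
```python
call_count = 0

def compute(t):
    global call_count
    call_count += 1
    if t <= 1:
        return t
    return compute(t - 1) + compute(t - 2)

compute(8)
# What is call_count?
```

Calls(t) = 1 + Calls(t-1) + Calls(t-2); Calls(0)=Calls(1)=1. For t=8 this gives 67.

Answer: 67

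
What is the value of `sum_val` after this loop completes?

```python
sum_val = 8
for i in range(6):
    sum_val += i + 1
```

Start at 8, add 1 to 6 = 29
`sum_val` takes the values: 8 → 9 → 11 → 14 → 18 → 23 → 29

Answer: 29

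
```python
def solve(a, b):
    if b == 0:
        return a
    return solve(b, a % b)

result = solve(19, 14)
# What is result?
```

solve(19, 14) -> solve(14, 5) -> solve(5, 4) -> solve(4, 1) -> solve(1, 0) -> 1

Answer: 1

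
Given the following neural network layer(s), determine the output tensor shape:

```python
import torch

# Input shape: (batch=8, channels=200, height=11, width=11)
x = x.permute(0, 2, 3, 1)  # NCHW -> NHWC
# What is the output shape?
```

Input: (8, 200, 11, 11) -> Output: (8, 11, 11, 200)

Answer: (8, 11, 11, 200)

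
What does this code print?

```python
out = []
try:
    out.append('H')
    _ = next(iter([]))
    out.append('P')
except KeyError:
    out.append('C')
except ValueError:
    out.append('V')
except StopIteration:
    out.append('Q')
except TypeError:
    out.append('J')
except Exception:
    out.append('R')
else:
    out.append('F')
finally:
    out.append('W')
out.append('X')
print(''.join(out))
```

Execution trace: 'H' (try body) → 'Q' (except StopIteration) → 'W' (finally) → 'X' (after the try/except). Output: HQWX

Answer: HQWX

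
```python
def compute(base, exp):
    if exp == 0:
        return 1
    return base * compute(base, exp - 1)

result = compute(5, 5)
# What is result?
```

compute(5, 5) = 5 * 5 * 5 * 5 * 5 = 3125

Answer: 3125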